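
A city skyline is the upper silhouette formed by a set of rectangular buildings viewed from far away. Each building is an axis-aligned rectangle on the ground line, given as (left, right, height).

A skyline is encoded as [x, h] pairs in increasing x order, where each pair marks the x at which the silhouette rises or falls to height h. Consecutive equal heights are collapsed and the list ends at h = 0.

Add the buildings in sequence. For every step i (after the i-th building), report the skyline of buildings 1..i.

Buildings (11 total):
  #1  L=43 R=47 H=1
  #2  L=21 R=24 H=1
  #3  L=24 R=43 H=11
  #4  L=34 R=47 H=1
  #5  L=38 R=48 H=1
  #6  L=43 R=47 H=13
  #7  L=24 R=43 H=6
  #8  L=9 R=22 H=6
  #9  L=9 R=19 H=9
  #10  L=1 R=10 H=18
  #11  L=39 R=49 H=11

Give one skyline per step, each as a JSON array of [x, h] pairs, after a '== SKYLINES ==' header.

== SKYLINES ==
[[43,1],[47,0]]
[[21,1],[24,0],[43,1],[47,0]]
[[21,1],[24,11],[43,1],[47,0]]
[[21,1],[24,11],[43,1],[47,0]]
[[21,1],[24,11],[43,1],[48,0]]
[[21,1],[24,11],[43,13],[47,1],[48,0]]
[[21,1],[24,11],[43,13],[47,1],[48,0]]
[[9,6],[22,1],[24,11],[43,13],[47,1],[48,0]]
[[9,9],[19,6],[22,1],[24,11],[43,13],[47,1],[48,0]]
[[1,18],[10,9],[19,6],[22,1],[24,11],[43,13],[47,1],[48,0]]
[[1,18],[10,9],[19,6],[22,1],[24,11],[43,13],[47,11],[49,0]]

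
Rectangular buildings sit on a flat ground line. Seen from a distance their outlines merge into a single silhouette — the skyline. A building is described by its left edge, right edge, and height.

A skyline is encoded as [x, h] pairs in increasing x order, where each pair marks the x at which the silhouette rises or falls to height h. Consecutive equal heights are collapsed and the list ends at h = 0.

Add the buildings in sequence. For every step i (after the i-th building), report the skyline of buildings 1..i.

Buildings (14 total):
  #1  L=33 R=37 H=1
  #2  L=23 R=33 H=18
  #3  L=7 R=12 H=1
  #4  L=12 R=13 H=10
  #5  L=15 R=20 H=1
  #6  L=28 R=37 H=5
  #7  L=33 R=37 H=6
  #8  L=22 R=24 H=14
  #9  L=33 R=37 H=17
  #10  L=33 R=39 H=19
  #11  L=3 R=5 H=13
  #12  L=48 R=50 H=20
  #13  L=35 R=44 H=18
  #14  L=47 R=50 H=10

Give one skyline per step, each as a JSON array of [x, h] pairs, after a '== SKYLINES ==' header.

== SKYLINES ==
[[33,1],[37,0]]
[[23,18],[33,1],[37,0]]
[[7,1],[12,0],[23,18],[33,1],[37,0]]
[[7,1],[12,10],[13,0],[23,18],[33,1],[37,0]]
[[7,1],[12,10],[13,0],[15,1],[20,0],[23,18],[33,1],[37,0]]
[[7,1],[12,10],[13,0],[15,1],[20,0],[23,18],[33,5],[37,0]]
[[7,1],[12,10],[13,0],[15,1],[20,0],[23,18],[33,6],[37,0]]
[[7,1],[12,10],[13,0],[15,1],[20,0],[22,14],[23,18],[33,6],[37,0]]
[[7,1],[12,10],[13,0],[15,1],[20,0],[22,14],[23,18],[33,17],[37,0]]
[[7,1],[12,10],[13,0],[15,1],[20,0],[22,14],[23,18],[33,19],[39,0]]
[[3,13],[5,0],[7,1],[12,10],[13,0],[15,1],[20,0],[22,14],[23,18],[33,19],[39,0]]
[[3,13],[5,0],[7,1],[12,10],[13,0],[15,1],[20,0],[22,14],[23,18],[33,19],[39,0],[48,20],[50,0]]
[[3,13],[5,0],[7,1],[12,10],[13,0],[15,1],[20,0],[22,14],[23,18],[33,19],[39,18],[44,0],[48,20],[50,0]]
[[3,13],[5,0],[7,1],[12,10],[13,0],[15,1],[20,0],[22,14],[23,18],[33,19],[39,18],[44,0],[47,10],[48,20],[50,0]]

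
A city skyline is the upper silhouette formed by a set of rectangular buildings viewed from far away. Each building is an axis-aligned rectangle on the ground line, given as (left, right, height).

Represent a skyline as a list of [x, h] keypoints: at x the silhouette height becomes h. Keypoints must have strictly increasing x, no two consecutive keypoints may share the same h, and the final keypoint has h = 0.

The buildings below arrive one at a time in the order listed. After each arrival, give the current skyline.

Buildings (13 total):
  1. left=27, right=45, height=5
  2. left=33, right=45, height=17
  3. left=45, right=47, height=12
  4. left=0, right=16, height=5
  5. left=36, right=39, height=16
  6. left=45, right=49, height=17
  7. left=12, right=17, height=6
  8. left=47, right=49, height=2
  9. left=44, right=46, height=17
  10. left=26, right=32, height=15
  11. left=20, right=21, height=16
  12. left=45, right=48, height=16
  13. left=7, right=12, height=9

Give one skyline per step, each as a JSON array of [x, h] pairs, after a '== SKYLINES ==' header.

== SKYLINES ==
[[27,5],[45,0]]
[[27,5],[33,17],[45,0]]
[[27,5],[33,17],[45,12],[47,0]]
[[0,5],[16,0],[27,5],[33,17],[45,12],[47,0]]
[[0,5],[16,0],[27,5],[33,17],[45,12],[47,0]]
[[0,5],[16,0],[27,5],[33,17],[49,0]]
[[0,5],[12,6],[17,0],[27,5],[33,17],[49,0]]
[[0,5],[12,6],[17,0],[27,5],[33,17],[49,0]]
[[0,5],[12,6],[17,0],[27,5],[33,17],[49,0]]
[[0,5],[12,6],[17,0],[26,15],[32,5],[33,17],[49,0]]
[[0,5],[12,6],[17,0],[20,16],[21,0],[26,15],[32,5],[33,17],[49,0]]
[[0,5],[12,6],[17,0],[20,16],[21,0],[26,15],[32,5],[33,17],[49,0]]
[[0,5],[7,9],[12,6],[17,0],[20,16],[21,0],[26,15],[32,5],[33,17],[49,0]]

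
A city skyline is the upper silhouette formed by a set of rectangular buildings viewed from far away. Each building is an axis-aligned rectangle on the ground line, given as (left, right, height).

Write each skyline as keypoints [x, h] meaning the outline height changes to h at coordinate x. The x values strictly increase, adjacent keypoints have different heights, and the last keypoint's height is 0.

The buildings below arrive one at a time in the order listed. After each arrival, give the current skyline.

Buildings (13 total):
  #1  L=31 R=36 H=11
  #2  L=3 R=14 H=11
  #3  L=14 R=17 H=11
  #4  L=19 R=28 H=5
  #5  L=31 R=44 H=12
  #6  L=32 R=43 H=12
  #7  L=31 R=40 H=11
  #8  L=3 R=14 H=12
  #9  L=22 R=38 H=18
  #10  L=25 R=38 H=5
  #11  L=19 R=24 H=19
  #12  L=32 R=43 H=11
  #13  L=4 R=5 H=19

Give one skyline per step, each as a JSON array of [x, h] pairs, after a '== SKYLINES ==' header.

== SKYLINES ==
[[31,11],[36,0]]
[[3,11],[14,0],[31,11],[36,0]]
[[3,11],[17,0],[31,11],[36,0]]
[[3,11],[17,0],[19,5],[28,0],[31,11],[36,0]]
[[3,11],[17,0],[19,5],[28,0],[31,12],[44,0]]
[[3,11],[17,0],[19,5],[28,0],[31,12],[44,0]]
[[3,11],[17,0],[19,5],[28,0],[31,12],[44,0]]
[[3,12],[14,11],[17,0],[19,5],[28,0],[31,12],[44,0]]
[[3,12],[14,11],[17,0],[19,5],[22,18],[38,12],[44,0]]
[[3,12],[14,11],[17,0],[19,5],[22,18],[38,12],[44,0]]
[[3,12],[14,11],[17,0],[19,19],[24,18],[38,12],[44,0]]
[[3,12],[14,11],[17,0],[19,19],[24,18],[38,12],[44,0]]
[[3,12],[4,19],[5,12],[14,11],[17,0],[19,19],[24,18],[38,12],[44,0]]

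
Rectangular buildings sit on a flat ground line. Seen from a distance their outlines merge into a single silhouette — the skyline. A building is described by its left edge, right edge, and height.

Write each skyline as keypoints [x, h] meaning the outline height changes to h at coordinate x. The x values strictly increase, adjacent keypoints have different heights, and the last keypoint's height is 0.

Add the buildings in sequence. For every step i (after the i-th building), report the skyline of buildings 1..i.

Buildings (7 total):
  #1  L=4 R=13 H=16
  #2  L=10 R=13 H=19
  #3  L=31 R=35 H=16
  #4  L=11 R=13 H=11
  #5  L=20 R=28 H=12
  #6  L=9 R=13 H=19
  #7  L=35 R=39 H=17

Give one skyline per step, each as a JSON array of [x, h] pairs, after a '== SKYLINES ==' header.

== SKYLINES ==
[[4,16],[13,0]]
[[4,16],[10,19],[13,0]]
[[4,16],[10,19],[13,0],[31,16],[35,0]]
[[4,16],[10,19],[13,0],[31,16],[35,0]]
[[4,16],[10,19],[13,0],[20,12],[28,0],[31,16],[35,0]]
[[4,16],[9,19],[13,0],[20,12],[28,0],[31,16],[35,0]]
[[4,16],[9,19],[13,0],[20,12],[28,0],[31,16],[35,17],[39,0]]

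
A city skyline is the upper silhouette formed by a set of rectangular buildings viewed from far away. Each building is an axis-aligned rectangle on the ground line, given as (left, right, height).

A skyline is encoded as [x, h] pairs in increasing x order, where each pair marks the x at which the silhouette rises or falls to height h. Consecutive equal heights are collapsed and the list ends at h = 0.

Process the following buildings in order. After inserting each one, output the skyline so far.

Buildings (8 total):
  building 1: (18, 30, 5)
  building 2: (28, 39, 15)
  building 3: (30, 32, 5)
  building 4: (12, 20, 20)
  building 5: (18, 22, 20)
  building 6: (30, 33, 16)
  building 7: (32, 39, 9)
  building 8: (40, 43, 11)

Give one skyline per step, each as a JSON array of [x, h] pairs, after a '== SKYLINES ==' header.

== SKYLINES ==
[[18,5],[30,0]]
[[18,5],[28,15],[39,0]]
[[18,5],[28,15],[39,0]]
[[12,20],[20,5],[28,15],[39,0]]
[[12,20],[22,5],[28,15],[39,0]]
[[12,20],[22,5],[28,15],[30,16],[33,15],[39,0]]
[[12,20],[22,5],[28,15],[30,16],[33,15],[39,0]]
[[12,20],[22,5],[28,15],[30,16],[33,15],[39,0],[40,11],[43,0]]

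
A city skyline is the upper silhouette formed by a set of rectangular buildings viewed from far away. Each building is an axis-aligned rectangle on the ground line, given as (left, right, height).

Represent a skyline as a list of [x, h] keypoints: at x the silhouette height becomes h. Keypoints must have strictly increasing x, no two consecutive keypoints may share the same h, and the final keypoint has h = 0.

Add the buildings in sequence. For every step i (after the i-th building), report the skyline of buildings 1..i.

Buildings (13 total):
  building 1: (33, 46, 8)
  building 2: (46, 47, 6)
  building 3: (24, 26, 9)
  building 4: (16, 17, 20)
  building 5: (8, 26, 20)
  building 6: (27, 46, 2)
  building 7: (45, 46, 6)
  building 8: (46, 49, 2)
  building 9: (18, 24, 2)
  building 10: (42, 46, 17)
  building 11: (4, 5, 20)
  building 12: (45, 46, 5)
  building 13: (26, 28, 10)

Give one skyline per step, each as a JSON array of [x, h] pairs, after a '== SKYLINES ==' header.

== SKYLINES ==
[[33,8],[46,0]]
[[33,8],[46,6],[47,0]]
[[24,9],[26,0],[33,8],[46,6],[47,0]]
[[16,20],[17,0],[24,9],[26,0],[33,8],[46,6],[47,0]]
[[8,20],[26,0],[33,8],[46,6],[47,0]]
[[8,20],[26,0],[27,2],[33,8],[46,6],[47,0]]
[[8,20],[26,0],[27,2],[33,8],[46,6],[47,0]]
[[8,20],[26,0],[27,2],[33,8],[46,6],[47,2],[49,0]]
[[8,20],[26,0],[27,2],[33,8],[46,6],[47,2],[49,0]]
[[8,20],[26,0],[27,2],[33,8],[42,17],[46,6],[47,2],[49,0]]
[[4,20],[5,0],[8,20],[26,0],[27,2],[33,8],[42,17],[46,6],[47,2],[49,0]]
[[4,20],[5,0],[8,20],[26,0],[27,2],[33,8],[42,17],[46,6],[47,2],[49,0]]
[[4,20],[5,0],[8,20],[26,10],[28,2],[33,8],[42,17],[46,6],[47,2],[49,0]]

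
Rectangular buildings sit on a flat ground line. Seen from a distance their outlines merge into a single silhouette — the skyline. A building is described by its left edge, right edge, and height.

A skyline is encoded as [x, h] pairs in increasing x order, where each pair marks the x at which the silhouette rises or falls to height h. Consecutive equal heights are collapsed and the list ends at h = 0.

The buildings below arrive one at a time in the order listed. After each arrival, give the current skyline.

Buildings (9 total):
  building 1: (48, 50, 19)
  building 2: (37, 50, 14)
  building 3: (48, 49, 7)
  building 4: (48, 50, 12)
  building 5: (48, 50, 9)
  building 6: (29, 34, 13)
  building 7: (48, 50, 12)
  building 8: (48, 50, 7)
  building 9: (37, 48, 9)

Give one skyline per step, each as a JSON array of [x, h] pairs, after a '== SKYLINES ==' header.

== SKYLINES ==
[[48,19],[50,0]]
[[37,14],[48,19],[50,0]]
[[37,14],[48,19],[50,0]]
[[37,14],[48,19],[50,0]]
[[37,14],[48,19],[50,0]]
[[29,13],[34,0],[37,14],[48,19],[50,0]]
[[29,13],[34,0],[37,14],[48,19],[50,0]]
[[29,13],[34,0],[37,14],[48,19],[50,0]]
[[29,13],[34,0],[37,14],[48,19],[50,0]]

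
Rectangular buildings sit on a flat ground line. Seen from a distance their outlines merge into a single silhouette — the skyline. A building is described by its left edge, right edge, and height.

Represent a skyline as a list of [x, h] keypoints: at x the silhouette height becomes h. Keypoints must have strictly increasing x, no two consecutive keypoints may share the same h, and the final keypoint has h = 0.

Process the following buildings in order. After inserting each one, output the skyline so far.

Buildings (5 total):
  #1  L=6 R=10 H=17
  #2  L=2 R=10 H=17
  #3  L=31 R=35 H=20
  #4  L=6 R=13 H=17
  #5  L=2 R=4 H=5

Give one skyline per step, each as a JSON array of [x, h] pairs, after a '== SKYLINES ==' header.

== SKYLINES ==
[[6,17],[10,0]]
[[2,17],[10,0]]
[[2,17],[10,0],[31,20],[35,0]]
[[2,17],[13,0],[31,20],[35,0]]
[[2,17],[13,0],[31,20],[35,0]]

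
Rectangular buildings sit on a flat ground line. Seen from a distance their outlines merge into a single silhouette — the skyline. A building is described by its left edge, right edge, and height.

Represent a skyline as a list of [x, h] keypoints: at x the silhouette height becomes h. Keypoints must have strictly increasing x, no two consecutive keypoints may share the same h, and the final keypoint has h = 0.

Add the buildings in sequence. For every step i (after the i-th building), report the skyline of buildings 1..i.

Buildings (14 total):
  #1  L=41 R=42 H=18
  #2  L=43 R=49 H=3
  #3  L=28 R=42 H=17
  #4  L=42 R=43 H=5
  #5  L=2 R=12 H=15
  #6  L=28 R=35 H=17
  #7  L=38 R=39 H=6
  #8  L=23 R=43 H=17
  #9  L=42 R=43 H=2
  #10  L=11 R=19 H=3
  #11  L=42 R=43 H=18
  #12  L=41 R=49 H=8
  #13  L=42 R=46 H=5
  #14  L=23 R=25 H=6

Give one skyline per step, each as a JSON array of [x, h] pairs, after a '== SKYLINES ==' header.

== SKYLINES ==
[[41,18],[42,0]]
[[41,18],[42,0],[43,3],[49,0]]
[[28,17],[41,18],[42,0],[43,3],[49,0]]
[[28,17],[41,18],[42,5],[43,3],[49,0]]
[[2,15],[12,0],[28,17],[41,18],[42,5],[43,3],[49,0]]
[[2,15],[12,0],[28,17],[41,18],[42,5],[43,3],[49,0]]
[[2,15],[12,0],[28,17],[41,18],[42,5],[43,3],[49,0]]
[[2,15],[12,0],[23,17],[41,18],[42,17],[43,3],[49,0]]
[[2,15],[12,0],[23,17],[41,18],[42,17],[43,3],[49,0]]
[[2,15],[12,3],[19,0],[23,17],[41,18],[42,17],[43,3],[49,0]]
[[2,15],[12,3],[19,0],[23,17],[41,18],[43,3],[49,0]]
[[2,15],[12,3],[19,0],[23,17],[41,18],[43,8],[49,0]]
[[2,15],[12,3],[19,0],[23,17],[41,18],[43,8],[49,0]]
[[2,15],[12,3],[19,0],[23,17],[41,18],[43,8],[49,0]]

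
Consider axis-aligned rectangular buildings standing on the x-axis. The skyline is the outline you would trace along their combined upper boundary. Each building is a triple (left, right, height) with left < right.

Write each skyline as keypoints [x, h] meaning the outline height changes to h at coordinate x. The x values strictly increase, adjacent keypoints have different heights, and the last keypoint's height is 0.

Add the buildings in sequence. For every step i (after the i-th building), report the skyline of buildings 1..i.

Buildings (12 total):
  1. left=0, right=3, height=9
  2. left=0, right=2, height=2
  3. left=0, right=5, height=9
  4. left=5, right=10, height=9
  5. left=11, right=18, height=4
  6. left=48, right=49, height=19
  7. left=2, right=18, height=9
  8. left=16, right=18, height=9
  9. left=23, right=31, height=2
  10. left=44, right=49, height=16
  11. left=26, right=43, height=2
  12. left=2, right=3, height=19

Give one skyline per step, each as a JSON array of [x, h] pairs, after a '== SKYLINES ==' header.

== SKYLINES ==
[[0,9],[3,0]]
[[0,9],[3,0]]
[[0,9],[5,0]]
[[0,9],[10,0]]
[[0,9],[10,0],[11,4],[18,0]]
[[0,9],[10,0],[11,4],[18,0],[48,19],[49,0]]
[[0,9],[18,0],[48,19],[49,0]]
[[0,9],[18,0],[48,19],[49,0]]
[[0,9],[18,0],[23,2],[31,0],[48,19],[49,0]]
[[0,9],[18,0],[23,2],[31,0],[44,16],[48,19],[49,0]]
[[0,9],[18,0],[23,2],[43,0],[44,16],[48,19],[49,0]]
[[0,9],[2,19],[3,9],[18,0],[23,2],[43,0],[44,16],[48,19],[49,0]]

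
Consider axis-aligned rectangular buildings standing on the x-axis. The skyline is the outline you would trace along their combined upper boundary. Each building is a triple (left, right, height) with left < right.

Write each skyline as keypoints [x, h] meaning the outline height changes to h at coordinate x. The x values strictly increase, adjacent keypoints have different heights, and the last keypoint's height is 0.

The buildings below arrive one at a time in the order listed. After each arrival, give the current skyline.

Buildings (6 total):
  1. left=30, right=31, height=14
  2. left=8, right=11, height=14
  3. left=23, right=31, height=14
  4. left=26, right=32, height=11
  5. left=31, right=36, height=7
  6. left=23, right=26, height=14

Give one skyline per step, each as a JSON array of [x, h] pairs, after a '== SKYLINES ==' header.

== SKYLINES ==
[[30,14],[31,0]]
[[8,14],[11,0],[30,14],[31,0]]
[[8,14],[11,0],[23,14],[31,0]]
[[8,14],[11,0],[23,14],[31,11],[32,0]]
[[8,14],[11,0],[23,14],[31,11],[32,7],[36,0]]
[[8,14],[11,0],[23,14],[31,11],[32,7],[36,0]]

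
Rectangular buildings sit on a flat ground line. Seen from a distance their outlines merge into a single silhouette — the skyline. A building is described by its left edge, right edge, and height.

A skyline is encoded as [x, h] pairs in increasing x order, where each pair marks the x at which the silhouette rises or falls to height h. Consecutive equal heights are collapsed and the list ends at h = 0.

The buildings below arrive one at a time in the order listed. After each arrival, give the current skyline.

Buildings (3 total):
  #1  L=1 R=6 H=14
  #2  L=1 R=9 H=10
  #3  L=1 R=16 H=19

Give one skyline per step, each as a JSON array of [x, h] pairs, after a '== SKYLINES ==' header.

== SKYLINES ==
[[1,14],[6,0]]
[[1,14],[6,10],[9,0]]
[[1,19],[16,0]]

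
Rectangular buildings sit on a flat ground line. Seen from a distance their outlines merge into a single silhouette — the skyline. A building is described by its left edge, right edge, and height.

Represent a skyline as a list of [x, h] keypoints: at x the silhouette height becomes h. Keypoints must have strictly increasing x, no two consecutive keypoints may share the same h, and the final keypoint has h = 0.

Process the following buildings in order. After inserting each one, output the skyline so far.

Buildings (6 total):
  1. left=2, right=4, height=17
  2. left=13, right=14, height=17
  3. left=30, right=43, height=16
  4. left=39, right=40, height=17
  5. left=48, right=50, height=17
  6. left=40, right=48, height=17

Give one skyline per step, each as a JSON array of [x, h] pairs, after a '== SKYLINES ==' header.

== SKYLINES ==
[[2,17],[4,0]]
[[2,17],[4,0],[13,17],[14,0]]
[[2,17],[4,0],[13,17],[14,0],[30,16],[43,0]]
[[2,17],[4,0],[13,17],[14,0],[30,16],[39,17],[40,16],[43,0]]
[[2,17],[4,0],[13,17],[14,0],[30,16],[39,17],[40,16],[43,0],[48,17],[50,0]]
[[2,17],[4,0],[13,17],[14,0],[30,16],[39,17],[50,0]]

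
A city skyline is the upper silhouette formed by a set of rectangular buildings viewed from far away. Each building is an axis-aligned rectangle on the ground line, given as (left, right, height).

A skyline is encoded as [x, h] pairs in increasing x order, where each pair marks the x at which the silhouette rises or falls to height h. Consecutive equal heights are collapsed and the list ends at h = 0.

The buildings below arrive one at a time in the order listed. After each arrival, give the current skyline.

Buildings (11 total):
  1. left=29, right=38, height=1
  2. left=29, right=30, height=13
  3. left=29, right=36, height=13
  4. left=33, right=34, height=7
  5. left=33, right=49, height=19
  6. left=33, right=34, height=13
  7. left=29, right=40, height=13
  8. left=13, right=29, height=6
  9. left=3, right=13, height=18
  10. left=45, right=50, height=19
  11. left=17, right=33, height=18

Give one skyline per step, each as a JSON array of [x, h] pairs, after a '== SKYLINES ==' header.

== SKYLINES ==
[[29,1],[38,0]]
[[29,13],[30,1],[38,0]]
[[29,13],[36,1],[38,0]]
[[29,13],[36,1],[38,0]]
[[29,13],[33,19],[49,0]]
[[29,13],[33,19],[49,0]]
[[29,13],[33,19],[49,0]]
[[13,6],[29,13],[33,19],[49,0]]
[[3,18],[13,6],[29,13],[33,19],[49,0]]
[[3,18],[13,6],[29,13],[33,19],[50,0]]
[[3,18],[13,6],[17,18],[33,19],[50,0]]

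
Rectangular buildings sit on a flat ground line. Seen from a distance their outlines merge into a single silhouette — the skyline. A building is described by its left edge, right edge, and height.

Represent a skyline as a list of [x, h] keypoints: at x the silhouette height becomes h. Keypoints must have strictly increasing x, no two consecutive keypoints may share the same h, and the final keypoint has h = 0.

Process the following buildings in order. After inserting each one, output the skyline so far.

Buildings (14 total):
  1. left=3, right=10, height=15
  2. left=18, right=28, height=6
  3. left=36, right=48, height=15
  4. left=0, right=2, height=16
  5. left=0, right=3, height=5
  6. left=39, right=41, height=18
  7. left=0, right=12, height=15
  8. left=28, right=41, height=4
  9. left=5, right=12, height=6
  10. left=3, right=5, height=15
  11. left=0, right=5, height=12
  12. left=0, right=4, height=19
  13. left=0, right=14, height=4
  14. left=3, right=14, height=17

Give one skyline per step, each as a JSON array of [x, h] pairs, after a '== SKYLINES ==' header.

== SKYLINES ==
[[3,15],[10,0]]
[[3,15],[10,0],[18,6],[28,0]]
[[3,15],[10,0],[18,6],[28,0],[36,15],[48,0]]
[[0,16],[2,0],[3,15],[10,0],[18,6],[28,0],[36,15],[48,0]]
[[0,16],[2,5],[3,15],[10,0],[18,6],[28,0],[36,15],[48,0]]
[[0,16],[2,5],[3,15],[10,0],[18,6],[28,0],[36,15],[39,18],[41,15],[48,0]]
[[0,16],[2,15],[12,0],[18,6],[28,0],[36,15],[39,18],[41,15],[48,0]]
[[0,16],[2,15],[12,0],[18,6],[28,4],[36,15],[39,18],[41,15],[48,0]]
[[0,16],[2,15],[12,0],[18,6],[28,4],[36,15],[39,18],[41,15],[48,0]]
[[0,16],[2,15],[12,0],[18,6],[28,4],[36,15],[39,18],[41,15],[48,0]]
[[0,16],[2,15],[12,0],[18,6],[28,4],[36,15],[39,18],[41,15],[48,0]]
[[0,19],[4,15],[12,0],[18,6],[28,4],[36,15],[39,18],[41,15],[48,0]]
[[0,19],[4,15],[12,4],[14,0],[18,6],[28,4],[36,15],[39,18],[41,15],[48,0]]
[[0,19],[4,17],[14,0],[18,6],[28,4],[36,15],[39,18],[41,15],[48,0]]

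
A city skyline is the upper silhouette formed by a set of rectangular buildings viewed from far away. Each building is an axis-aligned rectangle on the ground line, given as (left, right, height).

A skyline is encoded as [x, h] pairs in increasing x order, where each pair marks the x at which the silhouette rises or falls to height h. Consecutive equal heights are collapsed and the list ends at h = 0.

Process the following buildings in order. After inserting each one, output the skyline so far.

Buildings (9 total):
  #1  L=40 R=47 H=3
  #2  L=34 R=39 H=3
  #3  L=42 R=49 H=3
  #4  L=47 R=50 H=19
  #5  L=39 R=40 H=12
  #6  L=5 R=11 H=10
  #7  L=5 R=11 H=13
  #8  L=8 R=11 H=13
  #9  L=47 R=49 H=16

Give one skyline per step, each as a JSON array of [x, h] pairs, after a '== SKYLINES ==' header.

== SKYLINES ==
[[40,3],[47,0]]
[[34,3],[39,0],[40,3],[47,0]]
[[34,3],[39,0],[40,3],[49,0]]
[[34,3],[39,0],[40,3],[47,19],[50,0]]
[[34,3],[39,12],[40,3],[47,19],[50,0]]
[[5,10],[11,0],[34,3],[39,12],[40,3],[47,19],[50,0]]
[[5,13],[11,0],[34,3],[39,12],[40,3],[47,19],[50,0]]
[[5,13],[11,0],[34,3],[39,12],[40,3],[47,19],[50,0]]
[[5,13],[11,0],[34,3],[39,12],[40,3],[47,19],[50,0]]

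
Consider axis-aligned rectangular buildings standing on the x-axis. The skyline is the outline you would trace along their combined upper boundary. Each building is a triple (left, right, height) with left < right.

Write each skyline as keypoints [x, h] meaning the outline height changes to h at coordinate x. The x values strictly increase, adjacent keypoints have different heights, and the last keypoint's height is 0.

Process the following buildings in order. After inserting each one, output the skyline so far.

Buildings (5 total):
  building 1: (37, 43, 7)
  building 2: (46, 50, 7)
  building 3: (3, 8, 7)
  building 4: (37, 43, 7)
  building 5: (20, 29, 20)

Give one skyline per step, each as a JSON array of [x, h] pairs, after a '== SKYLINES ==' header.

== SKYLINES ==
[[37,7],[43,0]]
[[37,7],[43,0],[46,7],[50,0]]
[[3,7],[8,0],[37,7],[43,0],[46,7],[50,0]]
[[3,7],[8,0],[37,7],[43,0],[46,7],[50,0]]
[[3,7],[8,0],[20,20],[29,0],[37,7],[43,0],[46,7],[50,0]]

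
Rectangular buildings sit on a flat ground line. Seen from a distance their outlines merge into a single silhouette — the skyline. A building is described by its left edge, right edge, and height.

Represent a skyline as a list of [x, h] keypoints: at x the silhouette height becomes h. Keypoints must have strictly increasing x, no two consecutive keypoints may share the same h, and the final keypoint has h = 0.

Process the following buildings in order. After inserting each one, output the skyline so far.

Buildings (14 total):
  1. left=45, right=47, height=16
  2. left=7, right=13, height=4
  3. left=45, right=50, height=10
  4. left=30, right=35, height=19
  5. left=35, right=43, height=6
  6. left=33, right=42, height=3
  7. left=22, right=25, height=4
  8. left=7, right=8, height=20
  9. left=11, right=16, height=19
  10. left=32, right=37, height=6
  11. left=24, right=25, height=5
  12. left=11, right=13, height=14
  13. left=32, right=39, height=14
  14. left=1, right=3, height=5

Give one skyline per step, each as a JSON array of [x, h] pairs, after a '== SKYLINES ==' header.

== SKYLINES ==
[[45,16],[47,0]]
[[7,4],[13,0],[45,16],[47,0]]
[[7,4],[13,0],[45,16],[47,10],[50,0]]
[[7,4],[13,0],[30,19],[35,0],[45,16],[47,10],[50,0]]
[[7,4],[13,0],[30,19],[35,6],[43,0],[45,16],[47,10],[50,0]]
[[7,4],[13,0],[30,19],[35,6],[43,0],[45,16],[47,10],[50,0]]
[[7,4],[13,0],[22,4],[25,0],[30,19],[35,6],[43,0],[45,16],[47,10],[50,0]]
[[7,20],[8,4],[13,0],[22,4],[25,0],[30,19],[35,6],[43,0],[45,16],[47,10],[50,0]]
[[7,20],[8,4],[11,19],[16,0],[22,4],[25,0],[30,19],[35,6],[43,0],[45,16],[47,10],[50,0]]
[[7,20],[8,4],[11,19],[16,0],[22,4],[25,0],[30,19],[35,6],[43,0],[45,16],[47,10],[50,0]]
[[7,20],[8,4],[11,19],[16,0],[22,4],[24,5],[25,0],[30,19],[35,6],[43,0],[45,16],[47,10],[50,0]]
[[7,20],[8,4],[11,19],[16,0],[22,4],[24,5],[25,0],[30,19],[35,6],[43,0],[45,16],[47,10],[50,0]]
[[7,20],[8,4],[11,19],[16,0],[22,4],[24,5],[25,0],[30,19],[35,14],[39,6],[43,0],[45,16],[47,10],[50,0]]
[[1,5],[3,0],[7,20],[8,4],[11,19],[16,0],[22,4],[24,5],[25,0],[30,19],[35,14],[39,6],[43,0],[45,16],[47,10],[50,0]]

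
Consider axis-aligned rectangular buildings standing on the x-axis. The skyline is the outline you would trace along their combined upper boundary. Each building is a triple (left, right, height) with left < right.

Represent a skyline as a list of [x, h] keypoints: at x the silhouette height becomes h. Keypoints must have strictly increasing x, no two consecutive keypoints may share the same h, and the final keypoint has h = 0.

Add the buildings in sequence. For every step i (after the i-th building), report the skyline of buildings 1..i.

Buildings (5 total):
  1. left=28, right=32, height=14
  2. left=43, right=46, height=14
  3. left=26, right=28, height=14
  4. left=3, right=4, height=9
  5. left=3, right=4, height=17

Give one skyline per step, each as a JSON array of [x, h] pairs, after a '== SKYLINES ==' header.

== SKYLINES ==
[[28,14],[32,0]]
[[28,14],[32,0],[43,14],[46,0]]
[[26,14],[32,0],[43,14],[46,0]]
[[3,9],[4,0],[26,14],[32,0],[43,14],[46,0]]
[[3,17],[4,0],[26,14],[32,0],[43,14],[46,0]]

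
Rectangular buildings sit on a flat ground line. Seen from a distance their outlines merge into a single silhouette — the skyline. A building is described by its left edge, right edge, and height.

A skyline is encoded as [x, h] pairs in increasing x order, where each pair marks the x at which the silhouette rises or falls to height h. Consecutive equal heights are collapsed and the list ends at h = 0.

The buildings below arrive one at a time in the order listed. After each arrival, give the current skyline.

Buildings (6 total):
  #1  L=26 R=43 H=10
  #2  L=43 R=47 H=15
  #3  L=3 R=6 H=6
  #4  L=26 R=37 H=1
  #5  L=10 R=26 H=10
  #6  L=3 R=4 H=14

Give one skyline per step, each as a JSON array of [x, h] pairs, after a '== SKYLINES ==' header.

== SKYLINES ==
[[26,10],[43,0]]
[[26,10],[43,15],[47,0]]
[[3,6],[6,0],[26,10],[43,15],[47,0]]
[[3,6],[6,0],[26,10],[43,15],[47,0]]
[[3,6],[6,0],[10,10],[43,15],[47,0]]
[[3,14],[4,6],[6,0],[10,10],[43,15],[47,0]]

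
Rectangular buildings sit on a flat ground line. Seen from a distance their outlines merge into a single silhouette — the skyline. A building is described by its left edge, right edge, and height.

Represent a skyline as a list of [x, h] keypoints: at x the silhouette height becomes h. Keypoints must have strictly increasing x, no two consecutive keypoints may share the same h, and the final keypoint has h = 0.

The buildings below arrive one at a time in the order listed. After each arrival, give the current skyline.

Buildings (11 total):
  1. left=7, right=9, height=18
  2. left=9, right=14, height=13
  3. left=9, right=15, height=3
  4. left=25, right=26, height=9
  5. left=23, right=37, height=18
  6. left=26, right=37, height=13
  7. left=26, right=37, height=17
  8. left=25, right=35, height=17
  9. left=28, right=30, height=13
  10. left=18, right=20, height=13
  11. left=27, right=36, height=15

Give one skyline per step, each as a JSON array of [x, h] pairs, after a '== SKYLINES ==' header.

== SKYLINES ==
[[7,18],[9,0]]
[[7,18],[9,13],[14,0]]
[[7,18],[9,13],[14,3],[15,0]]
[[7,18],[9,13],[14,3],[15,0],[25,9],[26,0]]
[[7,18],[9,13],[14,3],[15,0],[23,18],[37,0]]
[[7,18],[9,13],[14,3],[15,0],[23,18],[37,0]]
[[7,18],[9,13],[14,3],[15,0],[23,18],[37,0]]
[[7,18],[9,13],[14,3],[15,0],[23,18],[37,0]]
[[7,18],[9,13],[14,3],[15,0],[23,18],[37,0]]
[[7,18],[9,13],[14,3],[15,0],[18,13],[20,0],[23,18],[37,0]]
[[7,18],[9,13],[14,3],[15,0],[18,13],[20,0],[23,18],[37,0]]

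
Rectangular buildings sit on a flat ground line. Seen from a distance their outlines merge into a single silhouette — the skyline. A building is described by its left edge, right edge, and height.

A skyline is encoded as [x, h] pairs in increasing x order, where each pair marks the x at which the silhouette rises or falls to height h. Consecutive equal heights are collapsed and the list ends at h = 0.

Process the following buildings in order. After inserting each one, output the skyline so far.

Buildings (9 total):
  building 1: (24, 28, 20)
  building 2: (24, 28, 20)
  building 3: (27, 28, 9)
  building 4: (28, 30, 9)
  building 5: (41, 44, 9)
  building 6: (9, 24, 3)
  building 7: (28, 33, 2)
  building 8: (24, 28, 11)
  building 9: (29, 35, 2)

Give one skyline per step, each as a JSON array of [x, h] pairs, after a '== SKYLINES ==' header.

== SKYLINES ==
[[24,20],[28,0]]
[[24,20],[28,0]]
[[24,20],[28,0]]
[[24,20],[28,9],[30,0]]
[[24,20],[28,9],[30,0],[41,9],[44,0]]
[[9,3],[24,20],[28,9],[30,0],[41,9],[44,0]]
[[9,3],[24,20],[28,9],[30,2],[33,0],[41,9],[44,0]]
[[9,3],[24,20],[28,9],[30,2],[33,0],[41,9],[44,0]]
[[9,3],[24,20],[28,9],[30,2],[35,0],[41,9],[44,0]]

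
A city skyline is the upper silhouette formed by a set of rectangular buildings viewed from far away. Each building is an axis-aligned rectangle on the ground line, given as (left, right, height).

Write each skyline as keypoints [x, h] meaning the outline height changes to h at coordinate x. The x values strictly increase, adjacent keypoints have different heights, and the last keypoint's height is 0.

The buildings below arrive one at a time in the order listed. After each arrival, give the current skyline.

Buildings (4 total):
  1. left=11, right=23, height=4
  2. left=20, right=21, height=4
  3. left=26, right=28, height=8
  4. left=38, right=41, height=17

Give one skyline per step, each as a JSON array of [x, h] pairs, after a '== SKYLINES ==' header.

== SKYLINES ==
[[11,4],[23,0]]
[[11,4],[23,0]]
[[11,4],[23,0],[26,8],[28,0]]
[[11,4],[23,0],[26,8],[28,0],[38,17],[41,0]]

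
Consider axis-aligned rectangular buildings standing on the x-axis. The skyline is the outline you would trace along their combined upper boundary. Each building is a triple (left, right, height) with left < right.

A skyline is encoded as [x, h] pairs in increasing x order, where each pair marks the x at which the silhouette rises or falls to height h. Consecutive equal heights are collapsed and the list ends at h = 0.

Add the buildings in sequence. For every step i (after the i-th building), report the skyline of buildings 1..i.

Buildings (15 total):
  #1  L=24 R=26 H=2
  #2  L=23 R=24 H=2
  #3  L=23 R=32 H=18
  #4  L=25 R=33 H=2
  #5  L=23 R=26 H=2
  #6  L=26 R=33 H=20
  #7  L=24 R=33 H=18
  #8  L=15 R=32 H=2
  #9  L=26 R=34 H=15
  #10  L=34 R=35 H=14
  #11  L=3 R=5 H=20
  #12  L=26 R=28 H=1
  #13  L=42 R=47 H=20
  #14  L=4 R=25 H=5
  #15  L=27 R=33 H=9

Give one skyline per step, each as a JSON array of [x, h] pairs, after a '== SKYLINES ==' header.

== SKYLINES ==
[[24,2],[26,0]]
[[23,2],[26,0]]
[[23,18],[32,0]]
[[23,18],[32,2],[33,0]]
[[23,18],[32,2],[33,0]]
[[23,18],[26,20],[33,0]]
[[23,18],[26,20],[33,0]]
[[15,2],[23,18],[26,20],[33,0]]
[[15,2],[23,18],[26,20],[33,15],[34,0]]
[[15,2],[23,18],[26,20],[33,15],[34,14],[35,0]]
[[3,20],[5,0],[15,2],[23,18],[26,20],[33,15],[34,14],[35,0]]
[[3,20],[5,0],[15,2],[23,18],[26,20],[33,15],[34,14],[35,0]]
[[3,20],[5,0],[15,2],[23,18],[26,20],[33,15],[34,14],[35,0],[42,20],[47,0]]
[[3,20],[5,5],[23,18],[26,20],[33,15],[34,14],[35,0],[42,20],[47,0]]
[[3,20],[5,5],[23,18],[26,20],[33,15],[34,14],[35,0],[42,20],[47,0]]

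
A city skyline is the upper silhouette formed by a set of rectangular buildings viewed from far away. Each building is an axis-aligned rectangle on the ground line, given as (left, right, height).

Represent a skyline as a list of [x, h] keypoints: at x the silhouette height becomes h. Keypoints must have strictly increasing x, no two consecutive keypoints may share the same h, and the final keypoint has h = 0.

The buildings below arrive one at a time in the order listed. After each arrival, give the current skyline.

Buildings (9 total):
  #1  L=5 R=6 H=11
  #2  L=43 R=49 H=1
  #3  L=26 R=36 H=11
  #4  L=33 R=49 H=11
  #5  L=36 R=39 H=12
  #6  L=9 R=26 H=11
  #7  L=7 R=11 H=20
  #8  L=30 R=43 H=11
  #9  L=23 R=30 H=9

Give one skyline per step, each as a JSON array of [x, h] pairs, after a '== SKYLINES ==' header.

== SKYLINES ==
[[5,11],[6,0]]
[[5,11],[6,0],[43,1],[49,0]]
[[5,11],[6,0],[26,11],[36,0],[43,1],[49,0]]
[[5,11],[6,0],[26,11],[49,0]]
[[5,11],[6,0],[26,11],[36,12],[39,11],[49,0]]
[[5,11],[6,0],[9,11],[36,12],[39,11],[49,0]]
[[5,11],[6,0],[7,20],[11,11],[36,12],[39,11],[49,0]]
[[5,11],[6,0],[7,20],[11,11],[36,12],[39,11],[49,0]]
[[5,11],[6,0],[7,20],[11,11],[36,12],[39,11],[49,0]]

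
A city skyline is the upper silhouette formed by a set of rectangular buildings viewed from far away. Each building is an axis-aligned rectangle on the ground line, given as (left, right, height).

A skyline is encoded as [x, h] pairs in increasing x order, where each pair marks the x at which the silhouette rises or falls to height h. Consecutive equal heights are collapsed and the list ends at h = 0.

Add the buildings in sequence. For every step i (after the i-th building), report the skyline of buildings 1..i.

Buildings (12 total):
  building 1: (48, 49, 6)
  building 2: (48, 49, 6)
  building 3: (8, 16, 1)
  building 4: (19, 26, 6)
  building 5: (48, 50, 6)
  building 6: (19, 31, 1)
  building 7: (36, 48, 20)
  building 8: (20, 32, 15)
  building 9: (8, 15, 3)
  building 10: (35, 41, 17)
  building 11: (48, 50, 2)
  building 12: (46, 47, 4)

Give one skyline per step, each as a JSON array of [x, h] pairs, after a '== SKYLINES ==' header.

== SKYLINES ==
[[48,6],[49,0]]
[[48,6],[49,0]]
[[8,1],[16,0],[48,6],[49,0]]
[[8,1],[16,0],[19,6],[26,0],[48,6],[49,0]]
[[8,1],[16,0],[19,6],[26,0],[48,6],[50,0]]
[[8,1],[16,0],[19,6],[26,1],[31,0],[48,6],[50,0]]
[[8,1],[16,0],[19,6],[26,1],[31,0],[36,20],[48,6],[50,0]]
[[8,1],[16,0],[19,6],[20,15],[32,0],[36,20],[48,6],[50,0]]
[[8,3],[15,1],[16,0],[19,6],[20,15],[32,0],[36,20],[48,6],[50,0]]
[[8,3],[15,1],[16,0],[19,6],[20,15],[32,0],[35,17],[36,20],[48,6],[50,0]]
[[8,3],[15,1],[16,0],[19,6],[20,15],[32,0],[35,17],[36,20],[48,6],[50,0]]
[[8,3],[15,1],[16,0],[19,6],[20,15],[32,0],[35,17],[36,20],[48,6],[50,0]]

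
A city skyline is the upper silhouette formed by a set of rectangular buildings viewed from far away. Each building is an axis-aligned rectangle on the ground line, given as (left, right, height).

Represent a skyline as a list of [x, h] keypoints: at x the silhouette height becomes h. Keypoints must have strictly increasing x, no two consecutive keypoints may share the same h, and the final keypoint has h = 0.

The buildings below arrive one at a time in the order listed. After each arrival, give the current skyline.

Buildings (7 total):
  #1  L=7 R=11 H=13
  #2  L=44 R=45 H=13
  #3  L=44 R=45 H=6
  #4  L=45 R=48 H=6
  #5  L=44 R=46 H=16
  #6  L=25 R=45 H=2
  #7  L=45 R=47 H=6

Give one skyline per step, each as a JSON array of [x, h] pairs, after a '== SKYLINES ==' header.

== SKYLINES ==
[[7,13],[11,0]]
[[7,13],[11,0],[44,13],[45,0]]
[[7,13],[11,0],[44,13],[45,0]]
[[7,13],[11,0],[44,13],[45,6],[48,0]]
[[7,13],[11,0],[44,16],[46,6],[48,0]]
[[7,13],[11,0],[25,2],[44,16],[46,6],[48,0]]
[[7,13],[11,0],[25,2],[44,16],[46,6],[48,0]]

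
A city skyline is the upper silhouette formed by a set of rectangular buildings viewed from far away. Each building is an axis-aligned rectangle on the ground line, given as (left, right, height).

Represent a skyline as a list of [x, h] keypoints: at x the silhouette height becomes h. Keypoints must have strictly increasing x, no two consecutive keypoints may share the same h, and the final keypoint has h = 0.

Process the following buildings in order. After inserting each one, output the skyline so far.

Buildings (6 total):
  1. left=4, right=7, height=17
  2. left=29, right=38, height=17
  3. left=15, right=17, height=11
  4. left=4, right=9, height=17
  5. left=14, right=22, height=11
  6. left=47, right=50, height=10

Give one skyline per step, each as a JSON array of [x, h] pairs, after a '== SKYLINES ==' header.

== SKYLINES ==
[[4,17],[7,0]]
[[4,17],[7,0],[29,17],[38,0]]
[[4,17],[7,0],[15,11],[17,0],[29,17],[38,0]]
[[4,17],[9,0],[15,11],[17,0],[29,17],[38,0]]
[[4,17],[9,0],[14,11],[22,0],[29,17],[38,0]]
[[4,17],[9,0],[14,11],[22,0],[29,17],[38,0],[47,10],[50,0]]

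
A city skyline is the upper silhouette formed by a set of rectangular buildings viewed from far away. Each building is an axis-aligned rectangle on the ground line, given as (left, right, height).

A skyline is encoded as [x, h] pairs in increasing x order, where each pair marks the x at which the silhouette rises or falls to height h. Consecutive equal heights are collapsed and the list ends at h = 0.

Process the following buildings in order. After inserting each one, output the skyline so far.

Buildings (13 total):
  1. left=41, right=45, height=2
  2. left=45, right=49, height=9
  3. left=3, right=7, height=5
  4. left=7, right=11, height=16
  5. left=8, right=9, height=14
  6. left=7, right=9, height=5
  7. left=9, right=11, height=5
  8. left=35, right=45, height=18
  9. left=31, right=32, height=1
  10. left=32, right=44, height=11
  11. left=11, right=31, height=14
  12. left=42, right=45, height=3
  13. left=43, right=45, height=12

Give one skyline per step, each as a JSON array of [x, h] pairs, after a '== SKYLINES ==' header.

== SKYLINES ==
[[41,2],[45,0]]
[[41,2],[45,9],[49,0]]
[[3,5],[7,0],[41,2],[45,9],[49,0]]
[[3,5],[7,16],[11,0],[41,2],[45,9],[49,0]]
[[3,5],[7,16],[11,0],[41,2],[45,9],[49,0]]
[[3,5],[7,16],[11,0],[41,2],[45,9],[49,0]]
[[3,5],[7,16],[11,0],[41,2],[45,9],[49,0]]
[[3,5],[7,16],[11,0],[35,18],[45,9],[49,0]]
[[3,5],[7,16],[11,0],[31,1],[32,0],[35,18],[45,9],[49,0]]
[[3,5],[7,16],[11,0],[31,1],[32,11],[35,18],[45,9],[49,0]]
[[3,5],[7,16],[11,14],[31,1],[32,11],[35,18],[45,9],[49,0]]
[[3,5],[7,16],[11,14],[31,1],[32,11],[35,18],[45,9],[49,0]]
[[3,5],[7,16],[11,14],[31,1],[32,11],[35,18],[45,9],[49,0]]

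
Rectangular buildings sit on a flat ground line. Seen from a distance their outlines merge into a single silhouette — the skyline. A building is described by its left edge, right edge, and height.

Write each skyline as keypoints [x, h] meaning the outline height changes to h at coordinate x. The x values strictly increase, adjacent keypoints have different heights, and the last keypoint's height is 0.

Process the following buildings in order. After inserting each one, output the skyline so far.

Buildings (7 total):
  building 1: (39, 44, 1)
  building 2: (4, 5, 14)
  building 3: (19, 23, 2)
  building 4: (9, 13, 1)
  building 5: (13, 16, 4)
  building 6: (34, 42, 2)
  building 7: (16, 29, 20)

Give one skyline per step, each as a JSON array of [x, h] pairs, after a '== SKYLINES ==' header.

== SKYLINES ==
[[39,1],[44,0]]
[[4,14],[5,0],[39,1],[44,0]]
[[4,14],[5,0],[19,2],[23,0],[39,1],[44,0]]
[[4,14],[5,0],[9,1],[13,0],[19,2],[23,0],[39,1],[44,0]]
[[4,14],[5,0],[9,1],[13,4],[16,0],[19,2],[23,0],[39,1],[44,0]]
[[4,14],[5,0],[9,1],[13,4],[16,0],[19,2],[23,0],[34,2],[42,1],[44,0]]
[[4,14],[5,0],[9,1],[13,4],[16,20],[29,0],[34,2],[42,1],[44,0]]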